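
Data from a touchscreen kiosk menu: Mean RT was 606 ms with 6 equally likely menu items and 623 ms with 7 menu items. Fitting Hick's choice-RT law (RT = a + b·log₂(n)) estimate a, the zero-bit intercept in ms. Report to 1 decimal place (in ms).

408.4 ms

b = (RT₂ − RT₁)/(log₂ n₂ − log₂ n₁) = (623 − 606)/(2.8074 − 2.5850) = 76.441 ms/bit.
Intercept: a = 606 − 76.441·log₂(6) = 408.402 ms.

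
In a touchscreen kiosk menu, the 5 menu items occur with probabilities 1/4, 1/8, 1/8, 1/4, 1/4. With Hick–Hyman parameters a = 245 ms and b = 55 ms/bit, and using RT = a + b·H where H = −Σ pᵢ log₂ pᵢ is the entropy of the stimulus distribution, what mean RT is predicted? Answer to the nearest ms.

Each term −pᵢ log₂ pᵢ: 0.25·2 + 0.125·3 + 0.125·3 + 0.25·2 + 0.25·2; summed, H = 2.250 bits.
Mean RT = a + bH = 245 + 55·2.250 = 368.75 ms.

369 ms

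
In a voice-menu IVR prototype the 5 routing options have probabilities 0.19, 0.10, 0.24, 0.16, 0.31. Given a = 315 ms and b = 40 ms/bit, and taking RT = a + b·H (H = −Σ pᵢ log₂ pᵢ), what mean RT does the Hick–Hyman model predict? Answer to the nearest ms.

Entropy contributions −pᵢ log₂ pᵢ: 0.4552, 0.3322, 0.4941, 0.4230, 0.5238; sum H = 2.2284 bits.
RT = a + bH = 315 + 40·2.2284 = 404.13 ms.

404 ms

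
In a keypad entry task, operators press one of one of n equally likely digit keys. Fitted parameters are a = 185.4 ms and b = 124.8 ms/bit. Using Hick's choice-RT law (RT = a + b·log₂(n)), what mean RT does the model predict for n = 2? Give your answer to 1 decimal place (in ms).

log₂(2) = 1 bits, so RT = 185.4 + 124.8 × 1 ≈ 310.200 ms.

310.2 ms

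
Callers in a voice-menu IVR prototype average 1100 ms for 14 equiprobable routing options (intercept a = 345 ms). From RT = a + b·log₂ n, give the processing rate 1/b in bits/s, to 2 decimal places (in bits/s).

Choice component = 1100 − 345 = 755 ms over log₂(14) = 3.8074 bits.
b = 755 / 3.8074 = 198.300 ms/bit, so 1/b = 5.043 bits/s.

5.04 bits/s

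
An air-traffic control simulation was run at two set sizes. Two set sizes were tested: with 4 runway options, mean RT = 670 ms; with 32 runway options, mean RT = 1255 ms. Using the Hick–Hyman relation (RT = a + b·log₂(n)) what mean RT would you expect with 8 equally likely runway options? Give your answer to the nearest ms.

865 ms

RT is linear in log₂ n, so two points fix the line:
  b = (1255 − 670) / (log₂ 32 − log₂ 4) = 585 / (5 − 2) = 195 ms/bit
  a = 670 − 195 × 2 = 280 ms
Then RT(8) = 280 + 195 × log₂ 8 = 280 + 195 × 3 ≈ 865.000 ms.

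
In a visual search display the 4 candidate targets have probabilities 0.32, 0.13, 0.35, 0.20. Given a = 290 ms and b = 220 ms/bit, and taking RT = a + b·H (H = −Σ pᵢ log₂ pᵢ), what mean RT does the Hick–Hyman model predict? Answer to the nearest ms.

709 ms

Entropy contributions −pᵢ log₂ pᵢ: 0.5260, 0.3826, 0.5301, 0.4644; sum H = 1.9032 bits.
RT = a + bH = 290 + 220·1.9032 = 708.70 ms.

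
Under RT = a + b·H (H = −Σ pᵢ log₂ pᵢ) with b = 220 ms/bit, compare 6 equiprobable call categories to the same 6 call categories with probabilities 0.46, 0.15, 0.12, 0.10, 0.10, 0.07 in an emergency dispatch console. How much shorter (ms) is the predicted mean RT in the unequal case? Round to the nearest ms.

79 ms

The RT saving is b·ΔH. Equiprobable H₀ = log₂(6) = 2.5850 bits; with the given probabilities H = 2.2259 bits.
b·(H₀ − H) = 220 × (2.5850 − 2.2259) = 79.00 ms.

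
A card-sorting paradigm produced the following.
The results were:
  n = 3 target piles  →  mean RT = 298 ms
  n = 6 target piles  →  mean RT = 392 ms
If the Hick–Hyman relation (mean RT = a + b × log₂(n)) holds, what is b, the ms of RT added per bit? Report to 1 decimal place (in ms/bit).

94.0 ms/bit

Slope: b = (392 − 298) / (log₂ 6 − log₂ 3) = 94/1.0000 = 94.000 ms/bit.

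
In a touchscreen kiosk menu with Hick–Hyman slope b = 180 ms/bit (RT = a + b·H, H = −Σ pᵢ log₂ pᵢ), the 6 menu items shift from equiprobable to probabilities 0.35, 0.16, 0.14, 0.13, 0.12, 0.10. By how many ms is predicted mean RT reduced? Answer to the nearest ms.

Equiprobable entropy H₀ = log₂ 6 = 2.5850 bits.
Skewed entropy H = −Σ pᵢ log₂ pᵢ = 2.4321 bits.
ΔRT = b·(H₀ − H) = 180 × 0.1528 = 27.51 ms.

28 ms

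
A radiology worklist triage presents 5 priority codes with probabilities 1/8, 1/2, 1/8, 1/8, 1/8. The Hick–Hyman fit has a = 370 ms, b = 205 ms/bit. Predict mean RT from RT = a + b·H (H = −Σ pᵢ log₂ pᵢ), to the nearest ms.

780 ms

H = −Σ pᵢ log₂ pᵢ = 0.125·3 + 0.5·1 + 0.125·3 + 0.125·3 + 0.125·3 = 2.000 bits.
RT = 370 + 205 × 2.000 = 780.00 ms.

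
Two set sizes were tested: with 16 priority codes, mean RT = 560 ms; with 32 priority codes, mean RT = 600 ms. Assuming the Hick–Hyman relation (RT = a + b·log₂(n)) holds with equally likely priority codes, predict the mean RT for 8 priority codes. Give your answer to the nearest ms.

520 ms

Solve the two-equation system in a and b:
  b = (600 − 560) / (log₂ 32 − log₂ 16) = 40 / (5 − 4) = 40 ms/bit
  a = 560 − 40 × 4 = 400 ms
Then RT(8) = 400 + 40 × log₂ 8 = 400 + 40 × 3 ≈ 520.000 ms.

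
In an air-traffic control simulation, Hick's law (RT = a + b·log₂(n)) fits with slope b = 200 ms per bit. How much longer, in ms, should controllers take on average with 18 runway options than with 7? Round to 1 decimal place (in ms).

Only the slope matters, since a is common to both: ΔRT = b·log₂(n₂/n₁).
log₂(18) − log₂(7) = 4.1699 − 2.8074 = 1.3626.
ΔRT = 200 × 1.3626 = 272.514 ms.

272.5 ms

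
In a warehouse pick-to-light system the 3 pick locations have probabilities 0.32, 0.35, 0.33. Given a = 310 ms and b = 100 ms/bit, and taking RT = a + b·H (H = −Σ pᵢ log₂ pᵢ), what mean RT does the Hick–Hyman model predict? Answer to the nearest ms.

468 ms

H = 0.32·log₂(1/0.32) + 0.35·log₂(1/0.35) + 0.33·log₂(1/0.33) = 1.5840 bits.
RT = 310 + 100 × 1.5840 = 468.40 ms.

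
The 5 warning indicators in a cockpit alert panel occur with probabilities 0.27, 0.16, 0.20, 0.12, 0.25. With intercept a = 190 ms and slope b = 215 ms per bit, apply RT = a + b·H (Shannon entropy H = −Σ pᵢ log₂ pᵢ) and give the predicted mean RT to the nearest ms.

677 ms

H = 0.27·log₂(1/0.27) + 0.16·log₂(1/0.16) + 0.20·log₂(1/0.20) + 0.12·log₂(1/0.12) + 0.25·log₂(1/0.25) = 2.2645 bits.
RT = 190 + 215 × 2.2645 = 676.87 ms.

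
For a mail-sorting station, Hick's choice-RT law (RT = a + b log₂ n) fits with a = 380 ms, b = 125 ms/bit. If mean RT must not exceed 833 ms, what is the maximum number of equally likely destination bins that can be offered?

Information budget: (833 − 380)/125 = 3.6240 bits, so n ≤ 2^3.6240 = 12.329 → at most 12.

12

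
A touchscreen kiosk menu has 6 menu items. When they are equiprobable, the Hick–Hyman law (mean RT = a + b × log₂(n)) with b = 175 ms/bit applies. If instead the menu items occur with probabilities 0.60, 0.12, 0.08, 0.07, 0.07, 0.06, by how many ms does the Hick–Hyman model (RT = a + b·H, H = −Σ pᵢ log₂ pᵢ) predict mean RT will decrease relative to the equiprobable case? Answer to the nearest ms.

123 ms

The RT saving is b·ΔH. Equiprobable H₀ = log₂(6) = 2.5850 bits; with the given probabilities H = 1.8814 bits.
b·(H₀ − H) = 175 × (2.5850 − 1.8814) = 123.12 ms.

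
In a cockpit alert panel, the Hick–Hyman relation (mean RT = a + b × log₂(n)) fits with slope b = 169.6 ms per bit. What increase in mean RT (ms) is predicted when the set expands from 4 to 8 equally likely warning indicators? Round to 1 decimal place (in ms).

ΔRT = (a + b log₂ n₂) − (a + b log₂ n₁) = b·(log₂ n₂ − log₂ n₁).
log₂(8) − log₂(4) = log₂(8/4) = log₂(2) = 1.
ΔRT = 169.6 × 1.0000 = 169.600 ms.

169.6 ms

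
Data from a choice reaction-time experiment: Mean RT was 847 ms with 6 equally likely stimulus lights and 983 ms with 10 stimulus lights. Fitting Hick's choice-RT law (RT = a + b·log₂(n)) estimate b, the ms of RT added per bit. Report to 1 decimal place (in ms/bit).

184.5 ms/bit

Slope: b = (983 − 847) / (log₂ 10 − log₂ 6) = 136/0.7370 = 184.541 ms/bit.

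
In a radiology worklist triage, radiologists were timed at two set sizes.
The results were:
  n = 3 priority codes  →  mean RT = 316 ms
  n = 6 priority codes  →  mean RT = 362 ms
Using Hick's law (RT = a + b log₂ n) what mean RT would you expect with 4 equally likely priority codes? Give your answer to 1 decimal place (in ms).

335.1 ms

RT is linear in log₂ n, so two points fix the line:
  b = (362 − 316) / (log₂ 6 − log₂ 3) = 46 / (2.5850 − 1.5850) = 46.000 ms/bit
  a = 316 − 46.000 × 1.5850 = 243.092 ms
Then RT(4) = 243.092 + 46.000 × log₂ 4 = 243.092 + 46.000 × 2 ≈ 335.092 ms.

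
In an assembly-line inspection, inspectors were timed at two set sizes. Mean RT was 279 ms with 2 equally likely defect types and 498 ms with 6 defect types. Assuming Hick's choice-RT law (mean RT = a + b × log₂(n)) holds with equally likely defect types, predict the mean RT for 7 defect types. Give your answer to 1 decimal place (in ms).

528.7 ms

RT is linear in log₂ n, so two points fix the line:
  b = (498 − 279) / (log₂ 6 − log₂ 2) = 219 / (2.5850 − 1) = 138.174 ms/bit
  a = 279 − 138.174 × 1 = 140.826 ms
Then RT(7) = 140.826 + 138.174 × log₂ 7 = 140.826 + 138.174 × 2.8074 ≈ 528.729 ms.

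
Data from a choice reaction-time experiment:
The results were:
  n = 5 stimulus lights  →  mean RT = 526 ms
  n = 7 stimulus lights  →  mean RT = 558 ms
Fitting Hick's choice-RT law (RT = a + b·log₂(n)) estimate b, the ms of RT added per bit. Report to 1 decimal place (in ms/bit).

65.9 ms/bit

b = (RT₂ − RT₁)/(log₂ n₂ − log₂ n₁) = (558 − 526)/(2.8074 − 2.3219) = 65.921 ms/bit.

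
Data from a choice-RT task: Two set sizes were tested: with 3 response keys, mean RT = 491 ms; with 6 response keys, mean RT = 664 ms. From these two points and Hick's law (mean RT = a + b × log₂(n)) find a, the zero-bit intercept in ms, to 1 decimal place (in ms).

b = (RT₂ − RT₁)/(log₂ n₂ − log₂ n₁) = (664 − 491)/(2.5850 − 1.5850) = 173.000 ms/bit.
Intercept: a = 491 − 173.000·log₂(3) = 216.801 ms.

216.8 ms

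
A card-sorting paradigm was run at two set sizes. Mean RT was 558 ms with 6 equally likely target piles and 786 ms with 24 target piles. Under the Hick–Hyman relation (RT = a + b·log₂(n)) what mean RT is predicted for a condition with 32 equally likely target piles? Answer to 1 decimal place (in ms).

RT is linear in log₂ n, so two points fix the line:
  b = (786 − 558) / (log₂ 24 − log₂ 6) = 228 / (4.5850 − 2.5850) = 114.000 ms/bit
  a = 558 − 114.000 × 2.5850 = 263.314 ms
Then RT(32) = 263.314 + 114.000 × log₂ 32 = 263.314 + 114.000 × 5 ≈ 833.314 ms.

833.3 ms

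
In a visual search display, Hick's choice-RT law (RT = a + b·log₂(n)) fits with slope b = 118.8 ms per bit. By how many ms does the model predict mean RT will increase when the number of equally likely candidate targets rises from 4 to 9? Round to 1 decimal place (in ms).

Only the slope matters, since a is common to both: ΔRT = b·log₂(n₂/n₁).
log₂(9) − log₂(4) = 3.1699 − 2 = 1.1699.
ΔRT = 118.8 × 1.1699 = 138.987 ms.

139.0 ms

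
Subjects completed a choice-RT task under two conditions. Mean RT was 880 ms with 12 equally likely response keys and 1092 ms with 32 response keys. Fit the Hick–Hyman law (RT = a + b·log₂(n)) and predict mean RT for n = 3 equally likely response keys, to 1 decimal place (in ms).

With log₂ n on the abscissa the relation is linear; from the two conditions:
  b = (1092 − 880) / (log₂ 32 − log₂ 12) = 212 / (5 − 3.5850) = 149.819 ms/bit
  a = 880 − 149.819 × 3.5850 = 342.903 ms
Then RT(3) = 342.903 + 149.819 × log₂ 3 = 342.903 + 149.819 × 1.5850 ≈ 580.361 ms.

580.4 ms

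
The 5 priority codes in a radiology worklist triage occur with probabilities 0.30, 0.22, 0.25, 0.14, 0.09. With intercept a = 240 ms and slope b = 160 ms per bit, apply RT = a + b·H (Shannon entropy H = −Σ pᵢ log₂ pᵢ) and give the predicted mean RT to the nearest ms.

594 ms

H = 0.30·log₂(1/0.30) + 0.22·log₂(1/0.22) + 0.25·log₂(1/0.25) + 0.14·log₂(1/0.14) + 0.09·log₂(1/0.09) = 2.2114 bits.
RT = 240 + 160 × 2.2114 = 593.83 ms.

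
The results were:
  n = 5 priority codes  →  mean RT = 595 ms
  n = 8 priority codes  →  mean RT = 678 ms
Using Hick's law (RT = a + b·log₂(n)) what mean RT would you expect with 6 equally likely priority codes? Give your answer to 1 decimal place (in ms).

Solve the two-equation system in a and b:
  b = (678 − 595) / (log₂ 8 − log₂ 5) = 83 / (3 − 2.3219) = 122.406 ms/bit
  a = 595 − 122.406 × 2.3219 = 310.782 ms
Then RT(6) = 310.782 + 122.406 × log₂ 6 = 310.782 + 122.406 × 2.5850 ≈ 627.197 ms.

627.2 ms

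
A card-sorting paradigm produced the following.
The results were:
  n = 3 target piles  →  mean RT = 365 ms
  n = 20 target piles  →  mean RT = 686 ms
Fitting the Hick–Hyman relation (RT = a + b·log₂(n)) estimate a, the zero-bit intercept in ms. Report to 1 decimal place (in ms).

179.1 ms

Slope: b = (686 − 365) / (log₂ 20 − log₂ 3) = 321/2.7370 = 117.283 ms/bit.
a = RT₁ − b·log₂ n₁ = 365 − 117.283 × 1.5850 = 179.111 ms.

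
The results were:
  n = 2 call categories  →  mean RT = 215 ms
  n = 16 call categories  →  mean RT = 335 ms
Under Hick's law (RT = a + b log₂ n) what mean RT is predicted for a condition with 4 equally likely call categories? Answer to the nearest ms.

255 ms

Solve the two-equation system in a and b:
  b = (335 − 215) / (log₂ 16 − log₂ 2) = 120 / (4 − 1) = 40 ms/bit
  a = 215 − 40 × 1 = 175 ms
Then RT(4) = 175 + 40 × log₂ 4 = 175 + 40 × 2 ≈ 255.000 ms.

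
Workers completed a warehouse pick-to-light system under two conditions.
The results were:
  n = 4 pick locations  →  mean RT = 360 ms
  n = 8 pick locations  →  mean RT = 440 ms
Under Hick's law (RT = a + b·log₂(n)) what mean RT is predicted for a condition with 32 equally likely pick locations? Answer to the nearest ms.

600 ms

RT is linear in log₂ n, so two points fix the line:
  b = (440 − 360) / (log₂ 8 − log₂ 4) = 80 / (3 − 2) = 80 ms/bit
  a = 360 − 80 × 2 = 200 ms
Then RT(32) = 200 + 80 × log₂ 32 = 200 + 80 × 5 ≈ 600.000 ms.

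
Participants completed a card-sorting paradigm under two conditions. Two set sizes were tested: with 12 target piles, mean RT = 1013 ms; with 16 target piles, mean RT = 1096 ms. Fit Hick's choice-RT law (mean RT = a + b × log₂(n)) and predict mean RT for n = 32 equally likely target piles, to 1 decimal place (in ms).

With log₂ n on the abscissa the relation is linear; from the two conditions:
  b = (1096 − 1013) / (log₂ 16 − log₂ 12) = 83 / (4 − 3.5850) = 199.982 ms/bit
  a = 1013 − 199.982 × 3.5850 = 296.072 ms
Then RT(32) = 296.072 + 199.982 × log₂ 32 = 296.072 + 199.982 × 5 ≈ 1295.982 ms.

1296.0 ms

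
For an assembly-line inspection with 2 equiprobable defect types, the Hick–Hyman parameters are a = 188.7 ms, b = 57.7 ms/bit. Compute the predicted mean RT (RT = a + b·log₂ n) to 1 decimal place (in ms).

246.4 ms

log₂(2) = 1 bits, so RT = 188.7 + 57.7 × 1 ≈ 246.400 ms.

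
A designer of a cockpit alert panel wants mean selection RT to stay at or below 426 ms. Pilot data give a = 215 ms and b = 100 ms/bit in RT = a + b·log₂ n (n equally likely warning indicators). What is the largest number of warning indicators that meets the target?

4

Set 215 + 100·log₂ n ≤ 426 → log₂ n ≤ (426 − 215)/100 = 2.1100.
So n ≤ 2^2.1100 = 4.317; the largest integer n is 4.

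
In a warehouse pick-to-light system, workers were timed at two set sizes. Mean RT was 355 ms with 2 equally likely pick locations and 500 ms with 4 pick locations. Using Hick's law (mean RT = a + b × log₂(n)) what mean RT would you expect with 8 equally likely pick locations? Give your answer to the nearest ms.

645 ms

RT is linear in log₂ n, so two points fix the line:
  b = (500 − 355) / (log₂ 4 − log₂ 2) = 145 / (2 − 1) = 145 ms/bit
  a = 355 − 145 × 1 = 210 ms
Then RT(8) = 210 + 145 × log₂ 8 = 210 + 145 × 3 ≈ 645.000 ms.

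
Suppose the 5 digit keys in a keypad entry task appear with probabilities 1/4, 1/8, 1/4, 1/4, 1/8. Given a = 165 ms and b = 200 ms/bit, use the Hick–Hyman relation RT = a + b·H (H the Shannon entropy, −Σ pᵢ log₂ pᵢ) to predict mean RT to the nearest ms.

H = −Σ pᵢ log₂ pᵢ = 0.25·2 + 0.125·3 + 0.25·2 + 0.25·2 + 0.125·3 = 2.250 bits.
RT = 165 + 200 × 2.250 = 615.00 ms.

615 ms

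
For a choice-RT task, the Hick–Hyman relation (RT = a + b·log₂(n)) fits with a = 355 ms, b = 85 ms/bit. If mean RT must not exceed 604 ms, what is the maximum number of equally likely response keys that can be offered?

Set 355 + 85·log₂ n ≤ 604 → log₂ n ≤ (604 − 355)/85 = 2.9294.
So n ≤ 2^2.9294 = 7.618; the largest integer n is 7.

7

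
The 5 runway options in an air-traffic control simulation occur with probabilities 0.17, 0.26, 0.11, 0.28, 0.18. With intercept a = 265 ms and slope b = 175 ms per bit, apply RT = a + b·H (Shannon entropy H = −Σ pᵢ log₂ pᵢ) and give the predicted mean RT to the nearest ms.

Entropy contributions −pᵢ log₂ pᵢ: 0.4346, 0.5053, 0.3503, 0.5142, 0.4453; sum H = 2.2497 bits.
RT = a + bH = 265 + 175·2.2497 = 658.70 ms.

659 ms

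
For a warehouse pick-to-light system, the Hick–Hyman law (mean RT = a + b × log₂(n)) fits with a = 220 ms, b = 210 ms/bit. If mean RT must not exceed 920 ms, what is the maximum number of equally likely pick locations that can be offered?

10

Information budget: (920 − 220)/210 = 3.3333 bits, so n ≤ 2^3.3333 = 10.079 → at most 10.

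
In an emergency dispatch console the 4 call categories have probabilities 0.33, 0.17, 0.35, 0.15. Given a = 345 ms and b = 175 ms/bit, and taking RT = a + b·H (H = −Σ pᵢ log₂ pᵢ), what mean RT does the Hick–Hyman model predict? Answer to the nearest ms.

678 ms

H = 0.33·log₂(1/0.33) + 0.17·log₂(1/0.17) + 0.35·log₂(1/0.35) + 0.15·log₂(1/0.15) = 1.9031 bits.
RT = 345 + 175 × 1.9031 = 678.03 ms.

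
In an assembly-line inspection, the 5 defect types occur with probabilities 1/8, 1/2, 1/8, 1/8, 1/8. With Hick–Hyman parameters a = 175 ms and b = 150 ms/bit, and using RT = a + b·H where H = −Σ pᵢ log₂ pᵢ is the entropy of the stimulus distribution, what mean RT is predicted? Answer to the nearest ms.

H = −Σ pᵢ log₂ pᵢ = 0.125·3 + 0.5·1 + 0.125·3 + 0.125·3 + 0.125·3 = 2.000 bits.
RT = 175 + 150 × 2.000 = 475.00 ms.

475 ms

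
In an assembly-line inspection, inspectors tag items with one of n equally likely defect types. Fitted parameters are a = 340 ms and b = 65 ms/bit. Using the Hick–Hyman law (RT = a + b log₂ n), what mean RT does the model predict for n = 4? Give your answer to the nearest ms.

470 ms

log₂(4) = 2 bits, so RT = 340 + 65 × 2 ≈ 470.000 ms.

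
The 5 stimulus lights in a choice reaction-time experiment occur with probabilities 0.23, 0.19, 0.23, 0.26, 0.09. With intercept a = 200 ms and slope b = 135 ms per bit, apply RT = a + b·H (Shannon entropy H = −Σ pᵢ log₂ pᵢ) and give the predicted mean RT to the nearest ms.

504 ms

H = 0.23·log₂(1/0.23) + 0.19·log₂(1/0.19) + 0.23·log₂(1/0.23) + 0.26·log₂(1/0.26) + 0.09·log₂(1/0.09) = 2.2485 bits.
RT = 200 + 135 × 2.2485 = 503.55 ms.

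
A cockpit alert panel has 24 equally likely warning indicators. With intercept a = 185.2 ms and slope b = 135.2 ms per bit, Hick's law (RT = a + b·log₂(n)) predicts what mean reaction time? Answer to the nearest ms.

log₂(24) = 4.5850 bits, so RT = 185.2 + 135.2 × 4.5850 ≈ 805.087 ms.

805 ms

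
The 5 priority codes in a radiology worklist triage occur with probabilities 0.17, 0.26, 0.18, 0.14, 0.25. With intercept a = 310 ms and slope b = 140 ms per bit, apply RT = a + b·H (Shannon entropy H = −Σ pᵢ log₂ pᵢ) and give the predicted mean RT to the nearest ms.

630 ms

H = 0.17·log₂(1/0.17) + 0.26·log₂(1/0.26) + 0.18·log₂(1/0.18) + 0.14·log₂(1/0.14) + 0.25·log₂(1/0.25) = 2.2823 bits.
RT = 310 + 140 × 2.2823 = 629.52 ms.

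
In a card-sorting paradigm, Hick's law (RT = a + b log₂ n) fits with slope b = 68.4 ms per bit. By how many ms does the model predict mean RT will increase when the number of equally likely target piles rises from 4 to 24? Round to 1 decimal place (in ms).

ΔRT = (a + b log₂ n₂) − (a + b log₂ n₁) = b·(log₂ n₂ − log₂ n₁).
log₂(24) − log₂(4) = 4.5850 − 2 = 2.5850.
ΔRT = 68.4 × 2.5850 = 176.811 ms.

176.8 ms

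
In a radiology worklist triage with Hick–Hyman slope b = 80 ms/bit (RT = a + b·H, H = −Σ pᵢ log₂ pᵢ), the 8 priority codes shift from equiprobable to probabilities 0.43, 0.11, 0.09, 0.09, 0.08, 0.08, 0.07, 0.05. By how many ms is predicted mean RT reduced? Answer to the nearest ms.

35 ms

The RT saving is b·ΔH. Equiprobable H₀ = log₂(8) = 3.0000 bits; with the given probabilities H = 2.5668 bits.
b·(H₀ − H) = 80 × (3.0000 − 2.5668) = 34.65 ms.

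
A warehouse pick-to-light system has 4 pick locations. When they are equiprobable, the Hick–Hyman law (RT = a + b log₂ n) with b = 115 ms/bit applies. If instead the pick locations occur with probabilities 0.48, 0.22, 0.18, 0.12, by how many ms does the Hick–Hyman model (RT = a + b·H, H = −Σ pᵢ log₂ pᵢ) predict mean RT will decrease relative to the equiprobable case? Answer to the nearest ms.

Equiprobable entropy H₀ = log₂ 4 = 2.0000 bits.
Skewed entropy H = −Σ pᵢ log₂ pᵢ = 1.8012 bits.
ΔRT = b·(H₀ − H) = 115 × 0.1988 = 22.86 ms.

23 ms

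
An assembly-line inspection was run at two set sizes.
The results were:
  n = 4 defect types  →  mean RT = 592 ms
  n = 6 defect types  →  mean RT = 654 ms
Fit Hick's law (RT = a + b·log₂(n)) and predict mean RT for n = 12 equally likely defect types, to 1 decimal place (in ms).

Fit slope and intercept:
  b = (654 − 592) / (log₂ 6 − log₂ 4) = 62 / (2.5850 − 2) = 105.990 ms/bit
  a = 592 − 105.990 × 2 = 380.021 ms
Then RT(12) = 380.021 + 105.990 × log₂ 12 = 380.021 + 105.990 × 3.5850 ≈ 759.990 ms.

760.0 ms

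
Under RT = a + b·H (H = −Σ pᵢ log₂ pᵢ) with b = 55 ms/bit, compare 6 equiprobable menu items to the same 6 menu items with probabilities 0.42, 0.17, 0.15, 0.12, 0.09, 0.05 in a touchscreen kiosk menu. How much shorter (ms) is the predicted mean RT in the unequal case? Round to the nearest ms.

The RT saving is b·ΔH. Equiprobable H₀ = log₂(6) = 2.5850 bits; with the given probabilities H = 2.2666 bits.
b·(H₀ − H) = 55 × (2.5850 − 2.2666) = 17.51 ms.

18 ms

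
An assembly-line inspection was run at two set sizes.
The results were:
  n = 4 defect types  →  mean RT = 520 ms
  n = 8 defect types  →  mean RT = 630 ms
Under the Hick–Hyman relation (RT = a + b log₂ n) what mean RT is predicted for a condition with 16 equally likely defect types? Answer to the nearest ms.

With log₂ n on the abscissa the relation is linear; from the two conditions:
  b = (630 − 520) / (log₂ 8 − log₂ 4) = 110 / (3 − 2) = 110 ms/bit
  a = 520 − 110 × 2 = 300 ms
Then RT(16) = 300 + 110 × log₂ 16 = 300 + 110 × 4 ≈ 740.000 ms.

740 ms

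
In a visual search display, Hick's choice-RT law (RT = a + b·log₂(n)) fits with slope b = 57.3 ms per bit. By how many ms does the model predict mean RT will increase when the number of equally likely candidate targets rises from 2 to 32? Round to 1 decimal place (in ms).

229.2 ms

The intercept a cancels: ΔRT = b·(log₂ n₂ − log₂ n₁) = b·log₂(n₂/n₁).
log₂(32) − log₂(2) = log₂(32/2) = log₂(16) = 4.
ΔRT = 57.3 × 4.0000 = 229.200 ms.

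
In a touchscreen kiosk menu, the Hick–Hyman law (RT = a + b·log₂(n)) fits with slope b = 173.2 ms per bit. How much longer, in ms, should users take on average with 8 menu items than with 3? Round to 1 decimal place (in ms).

245.1 ms

Only the slope matters, since a is common to both: ΔRT = b·log₂(n₂/n₁).
log₂(8) − log₂(3) = 3 − 1.5850 = 1.4150.
ΔRT = 173.2 × 1.4150 = 245.084 ms.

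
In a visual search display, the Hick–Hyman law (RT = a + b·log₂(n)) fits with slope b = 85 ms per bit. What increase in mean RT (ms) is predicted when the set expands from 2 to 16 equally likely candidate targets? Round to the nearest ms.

255 ms

The intercept a cancels: ΔRT = b·(log₂ n₂ − log₂ n₁) = b·log₂(n₂/n₁).
log₂(16) − log₂(2) = log₂(16/2) = log₂(8) = 3.
ΔRT = 85 × 3.0000 = 255.000 ms.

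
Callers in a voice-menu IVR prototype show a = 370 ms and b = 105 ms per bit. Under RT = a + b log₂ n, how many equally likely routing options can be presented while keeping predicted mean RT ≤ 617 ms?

105·log₂ n ≤ 617 − 370 = 247, giving log₂ n ≤ 2.3524 and n ≤ 5.107. The largest whole number is 5.

5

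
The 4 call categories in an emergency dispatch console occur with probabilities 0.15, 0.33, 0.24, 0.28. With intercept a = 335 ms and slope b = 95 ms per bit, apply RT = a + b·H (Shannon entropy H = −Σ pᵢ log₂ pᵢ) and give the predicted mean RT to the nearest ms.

H = 0.15·log₂(1/0.15) + 0.33·log₂(1/0.33) + 0.24·log₂(1/0.24) + 0.28·log₂(1/0.28) = 1.9467 bits.
RT = 335 + 95 × 1.9467 = 519.94 ms.

520 ms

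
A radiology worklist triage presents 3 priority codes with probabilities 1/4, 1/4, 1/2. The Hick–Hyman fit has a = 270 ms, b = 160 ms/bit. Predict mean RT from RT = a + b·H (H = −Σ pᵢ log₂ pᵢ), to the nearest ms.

510 ms

H = −Σ pᵢ log₂ pᵢ = 0.25·2 + 0.25·2 + 0.5·1 = 1.500 bits.
RT = 270 + 160 × 1.500 = 510.00 ms.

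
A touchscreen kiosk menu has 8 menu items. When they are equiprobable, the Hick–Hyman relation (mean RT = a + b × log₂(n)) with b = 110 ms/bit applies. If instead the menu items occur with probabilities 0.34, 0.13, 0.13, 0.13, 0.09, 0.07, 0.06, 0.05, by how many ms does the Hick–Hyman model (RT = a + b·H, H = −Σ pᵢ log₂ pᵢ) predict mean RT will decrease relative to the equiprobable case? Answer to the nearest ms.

31 ms

Equiprobable entropy H₀ = log₂ 8 = 3.0000 bits.
Skewed entropy H = −Σ pᵢ log₂ pᵢ = 2.7179 bits.
ΔRT = b·(H₀ − H) = 110 × 0.2821 = 31.03 ms.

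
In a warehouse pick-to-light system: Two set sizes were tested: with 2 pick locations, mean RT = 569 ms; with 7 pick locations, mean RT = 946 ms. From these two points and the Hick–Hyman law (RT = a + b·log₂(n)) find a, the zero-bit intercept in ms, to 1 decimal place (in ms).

b = (RT₂ − RT₁)/(log₂ n₂ − log₂ n₁) = (946 − 569)/(2.8074 − 1) = 208.592 ms/bit.
Intercept: a = 569 − 208.592·log₂(2) = 360.408 ms.

360.4 ms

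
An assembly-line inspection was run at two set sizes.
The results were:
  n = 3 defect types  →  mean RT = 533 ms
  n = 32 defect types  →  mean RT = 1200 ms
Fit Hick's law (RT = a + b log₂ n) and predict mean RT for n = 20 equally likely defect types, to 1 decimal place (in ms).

1067.6 ms

RT is linear in log₂ n, so two points fix the line:
  b = (1200 − 533) / (log₂ 32 − log₂ 3) = 667 / (5 − 1.5850) = 195.313 ms/bit
  a = 533 − 195.313 × 1.5850 = 223.437 ms
Then RT(20) = 223.437 + 195.313 × log₂ 20 = 223.437 + 195.313 × 4.3219 ≈ 1067.564 ms.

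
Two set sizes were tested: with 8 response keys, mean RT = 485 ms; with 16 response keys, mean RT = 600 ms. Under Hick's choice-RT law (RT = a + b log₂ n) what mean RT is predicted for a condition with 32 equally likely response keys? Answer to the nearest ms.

Fit slope and intercept:
  b = (600 − 485) / (log₂ 16 − log₂ 8) = 115 / (4 − 3) = 115 ms/bit
  a = 485 − 115 × 3 = 140 ms
Then RT(32) = 140 + 115 × log₂ 32 = 140 + 115 × 5 ≈ 715.000 ms.

715 ms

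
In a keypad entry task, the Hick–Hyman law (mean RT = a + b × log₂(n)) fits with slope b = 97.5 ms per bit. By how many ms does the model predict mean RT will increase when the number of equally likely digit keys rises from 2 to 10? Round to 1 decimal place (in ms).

226.4 ms

Only the slope matters, since a is common to both: ΔRT = b·log₂(n₂/n₁).
log₂(10) − log₂(2) = 3.3219 − 1 = 2.3219.
ΔRT = 97.5 × 2.3219 = 226.388 ms.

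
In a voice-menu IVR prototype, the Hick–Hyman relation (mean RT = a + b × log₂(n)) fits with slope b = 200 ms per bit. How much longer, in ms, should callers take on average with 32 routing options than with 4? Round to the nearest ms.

ΔRT = (a + b log₂ n₂) − (a + b log₂ n₁) = b·(log₂ n₂ − log₂ n₁).
log₂(32) − log₂(4) = log₂(32/4) = log₂(8) = 3.
ΔRT = 200 × 3.0000 = 600.000 ms.

600 ms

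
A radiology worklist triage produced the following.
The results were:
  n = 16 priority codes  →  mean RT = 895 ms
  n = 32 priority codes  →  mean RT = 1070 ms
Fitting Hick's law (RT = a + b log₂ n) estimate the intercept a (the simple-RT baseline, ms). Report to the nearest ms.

b = (RT₂ − RT₁)/(log₂ n₂ − log₂ n₁) = (1070 − 895)/(5 − 4) = 175 ms/bit.
Intercept: a = 895 − 175·log₂(16) = 195.000 ms.

195 ms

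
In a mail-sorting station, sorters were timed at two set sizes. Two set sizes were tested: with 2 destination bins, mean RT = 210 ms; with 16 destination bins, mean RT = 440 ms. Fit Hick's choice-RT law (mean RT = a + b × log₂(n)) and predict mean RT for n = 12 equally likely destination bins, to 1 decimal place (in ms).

RT is linear in log₂ n, so two points fix the line:
  b = (440 − 210) / (log₂ 16 − log₂ 2) = 230 / (4 − 1) = 76.667 ms/bit
  a = 210 − 76.667 × 1 = 133.333 ms
Then RT(12) = 133.333 + 76.667 × log₂ 12 = 133.333 + 76.667 × 3.5850 ≈ 408.180 ms.

408.2 ms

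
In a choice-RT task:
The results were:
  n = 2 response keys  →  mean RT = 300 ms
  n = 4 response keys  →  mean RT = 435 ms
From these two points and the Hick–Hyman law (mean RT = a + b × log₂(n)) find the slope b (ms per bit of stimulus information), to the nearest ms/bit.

The slope on a log₂ axis is (435 − 300) / (2 − 1) = 135 ms/bit.

135 ms/bit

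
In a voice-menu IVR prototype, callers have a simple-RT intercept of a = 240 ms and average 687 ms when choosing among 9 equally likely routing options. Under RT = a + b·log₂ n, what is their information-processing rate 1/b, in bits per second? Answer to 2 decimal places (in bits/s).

7.09 bits/s

b = (687 − 240)/log₂ 9 = 447/3.1699 = 141.013 ms per bit = 0.14101 s/bit; the reciprocal is 7.092 bits/s.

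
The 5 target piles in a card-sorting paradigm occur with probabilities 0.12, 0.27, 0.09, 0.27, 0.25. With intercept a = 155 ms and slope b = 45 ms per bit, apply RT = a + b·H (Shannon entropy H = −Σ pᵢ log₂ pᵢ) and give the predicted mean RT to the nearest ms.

254 ms

Entropy contributions −pᵢ log₂ pᵢ: 0.3671, 0.5100, 0.3127, 0.5100, 0.5000; sum H = 2.1998 bits.
RT = a + bH = 155 + 45·2.1998 = 253.99 ms.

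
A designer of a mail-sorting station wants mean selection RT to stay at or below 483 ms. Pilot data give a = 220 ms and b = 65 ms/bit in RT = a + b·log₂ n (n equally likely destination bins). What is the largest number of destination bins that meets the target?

16

Set 220 + 65·log₂ n ≤ 483 → log₂ n ≤ (483 − 220)/65 = 4.0462.
So n ≤ 2^4.0462 = 16.520; the largest integer n is 16.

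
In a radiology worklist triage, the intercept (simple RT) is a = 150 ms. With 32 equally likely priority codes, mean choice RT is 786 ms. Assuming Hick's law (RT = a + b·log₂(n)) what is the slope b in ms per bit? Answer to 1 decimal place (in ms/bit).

32 alternatives carry log₂ 32 = 5 bits; the choice cost is 786 − 150 = 636 ms, so b = 636/5 = 127.200 ms/bit.

127.2 ms/bit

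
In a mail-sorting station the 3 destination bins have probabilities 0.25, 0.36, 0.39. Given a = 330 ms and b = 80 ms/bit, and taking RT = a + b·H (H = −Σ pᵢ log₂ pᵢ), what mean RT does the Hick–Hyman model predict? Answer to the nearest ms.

455 ms

H = 0.25·log₂(1/0.25) + 0.36·log₂(1/0.36) + 0.39·log₂(1/0.39) = 1.5604 bits.
RT = 330 + 80 × 1.5604 = 454.83 ms.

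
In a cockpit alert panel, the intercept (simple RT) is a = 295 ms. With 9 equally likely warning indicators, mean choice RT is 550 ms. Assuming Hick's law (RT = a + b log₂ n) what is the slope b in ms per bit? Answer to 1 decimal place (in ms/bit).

b = (550 − 295) / log₂(9) = 255 / 3.1699 = 80.444 ms/bit.

80.4 ms/bit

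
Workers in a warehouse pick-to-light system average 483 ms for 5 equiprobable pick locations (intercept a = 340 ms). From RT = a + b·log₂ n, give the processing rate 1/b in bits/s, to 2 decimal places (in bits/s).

16.24 bits/s

Choice component = 483 − 340 = 143 ms over log₂(5) = 2.3219 bits.
b = 143 / 2.3219 = 61.587 ms/bit, so 1/b = 16.237 bits/s.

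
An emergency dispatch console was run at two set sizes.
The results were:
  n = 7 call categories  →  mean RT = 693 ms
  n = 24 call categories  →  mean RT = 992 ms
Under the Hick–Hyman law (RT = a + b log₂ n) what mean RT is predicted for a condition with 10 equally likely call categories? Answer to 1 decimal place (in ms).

Solve the two-equation system in a and b:
  b = (992 − 693) / (log₂ 24 − log₂ 7) = 299 / (4.5850 − 2.8074) = 168.204 ms/bit
  a = 693 − 168.204 × 2.8074 = 220.793 ms
Then RT(10) = 220.793 + 168.204 × log₂ 10 = 220.793 + 168.204 × 3.3219 ≈ 779.553 ms.

779.6 ms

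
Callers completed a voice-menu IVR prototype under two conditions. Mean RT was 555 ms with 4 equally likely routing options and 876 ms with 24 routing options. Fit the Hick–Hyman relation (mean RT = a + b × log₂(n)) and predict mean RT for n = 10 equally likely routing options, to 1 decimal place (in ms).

719.2 ms

Fit slope and intercept:
  b = (876 − 555) / (log₂ 24 − log₂ 4) = 321 / (4.5850 − 2) = 124.180 ms/bit
  a = 555 − 124.180 × 2 = 306.640 ms
Then RT(10) = 306.640 + 124.180 × log₂ 10 = 306.640 + 124.180 × 3.3219 ≈ 719.157 ms.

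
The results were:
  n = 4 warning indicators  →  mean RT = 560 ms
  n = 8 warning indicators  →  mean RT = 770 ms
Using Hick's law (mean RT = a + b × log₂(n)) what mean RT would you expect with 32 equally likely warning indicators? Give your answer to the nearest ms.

With log₂ n on the abscissa the relation is linear; from the two conditions:
  b = (770 − 560) / (log₂ 8 − log₂ 4) = 210 / (3 − 2) = 210 ms/bit
  a = 560 − 210 × 2 = 140 ms
Then RT(32) = 140 + 210 × log₂ 32 = 140 + 210 × 5 ≈ 1190.000 ms.

1190 ms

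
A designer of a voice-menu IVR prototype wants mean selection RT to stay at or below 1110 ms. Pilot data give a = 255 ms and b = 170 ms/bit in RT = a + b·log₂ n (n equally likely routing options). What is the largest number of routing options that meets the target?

Information budget: (1110 − 255)/170 = 5.0294 bits, so n ≤ 2^5.0294 = 32.659 → at most 32.

32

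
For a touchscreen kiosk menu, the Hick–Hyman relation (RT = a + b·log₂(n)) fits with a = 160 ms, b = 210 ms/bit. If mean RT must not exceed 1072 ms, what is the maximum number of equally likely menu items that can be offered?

Information budget: (1072 − 160)/210 = 4.3429 bits, so n ≤ 2^4.3429 = 20.292 → at most 20.

20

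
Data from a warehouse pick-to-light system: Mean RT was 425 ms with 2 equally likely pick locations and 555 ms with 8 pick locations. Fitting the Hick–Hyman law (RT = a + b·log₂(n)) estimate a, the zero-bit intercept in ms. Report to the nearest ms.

The slope on a log₂ axis is (555 − 425) / (3 − 1) = 65 ms/bit.
Intercept: a = 425 − 65·log₂(2) = 360.000 ms.

360 ms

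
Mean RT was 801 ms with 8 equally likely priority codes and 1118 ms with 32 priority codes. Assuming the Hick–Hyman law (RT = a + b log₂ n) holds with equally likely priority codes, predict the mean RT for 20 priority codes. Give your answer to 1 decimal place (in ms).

Fit slope and intercept:
  b = (1118 − 801) / (log₂ 32 − log₂ 8) = 317 / (5 − 3) = 158.500 ms/bit
  a = 801 − 158.500 × 3 = 325.500 ms
Then RT(20) = 325.500 + 158.500 × log₂ 20 = 325.500 + 158.500 × 4.3219 ≈ 1010.526 ms.

1010.5 ms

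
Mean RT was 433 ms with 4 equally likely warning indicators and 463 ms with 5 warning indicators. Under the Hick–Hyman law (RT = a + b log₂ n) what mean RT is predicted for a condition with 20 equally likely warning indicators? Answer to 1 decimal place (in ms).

With log₂ n on the abscissa the relation is linear; from the two conditions:
  b = (463 − 433) / (log₂ 5 − log₂ 4) = 30 / (2.3219 − 2) = 93.189 ms/bit
  a = 433 − 93.189 × 2 = 246.623 ms
Then RT(20) = 246.623 + 93.189 × log₂ 20 = 246.623 + 93.189 × 4.3219 ≈ 649.377 ms.

649.4 ms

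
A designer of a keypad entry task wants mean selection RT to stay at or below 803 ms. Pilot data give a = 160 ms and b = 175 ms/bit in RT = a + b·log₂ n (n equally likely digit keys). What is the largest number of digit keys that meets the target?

Set 160 + 175·log₂ n ≤ 803 → log₂ n ≤ (803 − 160)/175 = 3.6743.
So n ≤ 2^3.6743 = 12.766; the largest integer n is 12.

12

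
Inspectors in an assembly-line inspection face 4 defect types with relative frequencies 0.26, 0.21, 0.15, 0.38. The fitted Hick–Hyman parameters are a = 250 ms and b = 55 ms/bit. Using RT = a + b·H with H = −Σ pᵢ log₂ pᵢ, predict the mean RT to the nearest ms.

Entropy contributions −pᵢ log₂ pᵢ: 0.5053, 0.4728, 0.4105, 0.5305; sum H = 1.9191 bits.
RT = a + bH = 250 + 55·1.9191 = 355.55 ms.

356 ms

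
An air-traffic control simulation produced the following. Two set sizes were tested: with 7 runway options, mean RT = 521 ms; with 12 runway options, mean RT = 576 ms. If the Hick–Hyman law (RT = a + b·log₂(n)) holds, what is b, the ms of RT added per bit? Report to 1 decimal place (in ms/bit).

70.7 ms/bit

The slope on a log₂ axis is (576 − 521) / (3.5850 − 2.8074) = 70.730 ms/bit.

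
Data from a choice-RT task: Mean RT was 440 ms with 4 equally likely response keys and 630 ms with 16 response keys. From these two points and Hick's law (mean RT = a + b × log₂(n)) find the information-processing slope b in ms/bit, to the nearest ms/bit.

b = (RT₂ − RT₁)/(log₂ n₂ − log₂ n₁) = (630 − 440)/(4 − 2) = 95 ms/bit.

95 ms/bit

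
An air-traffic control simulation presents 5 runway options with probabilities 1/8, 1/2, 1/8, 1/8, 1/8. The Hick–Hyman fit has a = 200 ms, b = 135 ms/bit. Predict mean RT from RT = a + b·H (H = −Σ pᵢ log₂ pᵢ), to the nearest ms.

470 ms

H = −Σ pᵢ log₂ pᵢ = 0.125·3 + 0.5·1 + 0.125·3 + 0.125·3 + 0.125·3 = 2.000 bits.
RT = 200 + 135 × 2.000 = 470.00 ms.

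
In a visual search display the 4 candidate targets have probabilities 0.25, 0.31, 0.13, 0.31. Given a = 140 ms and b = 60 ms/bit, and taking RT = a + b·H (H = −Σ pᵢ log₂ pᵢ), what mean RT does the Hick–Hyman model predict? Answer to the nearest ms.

H = 0.25·log₂(1/0.25) + 0.31·log₂(1/0.31) + 0.13·log₂(1/0.13) + 0.31·log₂(1/0.31) = 1.9302 bits.
RT = 140 + 60 × 1.9302 = 255.81 ms.

256 ms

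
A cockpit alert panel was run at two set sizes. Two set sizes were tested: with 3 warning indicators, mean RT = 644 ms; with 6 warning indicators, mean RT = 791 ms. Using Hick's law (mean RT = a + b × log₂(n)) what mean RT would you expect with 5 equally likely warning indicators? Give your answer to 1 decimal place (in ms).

752.3 ms

RT is linear in log₂ n, so two points fix the line:
  b = (791 − 644) / (log₂ 6 − log₂ 3) = 147 / (2.5850 − 1.5850) = 147.000 ms/bit
  a = 644 − 147.000 × 1.5850 = 411.011 ms
Then RT(5) = 411.011 + 147.000 × log₂ 5 = 411.011 + 147.000 × 2.3219 ≈ 752.334 ms.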